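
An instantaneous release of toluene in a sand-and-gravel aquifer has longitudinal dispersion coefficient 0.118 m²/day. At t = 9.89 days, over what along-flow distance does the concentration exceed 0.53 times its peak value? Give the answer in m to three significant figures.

3.44 m

The plume is Gaussian with σ = √(2Dt) = √(2 × 0.118 × 9.89) = 1.528 m.
C/C_peak = exp(−Δx²/(2σ²)) = 0.53 ⇒ Δx = σ·√(−2 ln 0.53) = 1.528 × 1.127 = 1.722 m.
Width = 2Δx = 3.44 m.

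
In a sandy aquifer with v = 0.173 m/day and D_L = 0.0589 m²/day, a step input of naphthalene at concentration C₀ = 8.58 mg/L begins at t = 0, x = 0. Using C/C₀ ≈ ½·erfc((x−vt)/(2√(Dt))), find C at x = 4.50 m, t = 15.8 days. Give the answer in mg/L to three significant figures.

For a continuous step input, C/C₀ ≈ ½·erfc((x−vt)/(2√(Dt))).
vt = 0.173 × 15.8 = 2.7334 m and 2√(Dt) = 2√(0.0589 × 15.8) = 1.929 m.
Argument (x−vt)/(2√(Dt)) = (4.50 − 2.7334)/1.929 = 0.9158; ½·erfc(0.9158) = 0.09764.
C = 8.58 × 0.09764 = 0.838 mg/L.

0.838 mg/L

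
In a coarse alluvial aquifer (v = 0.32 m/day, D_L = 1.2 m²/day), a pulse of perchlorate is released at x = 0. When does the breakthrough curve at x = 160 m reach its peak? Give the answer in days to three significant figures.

488 days

For the 1D instantaneous-source solution, setting ∂C/∂t = 0 at fixed x gives v²t² + 2Dt − x² = 0, so t = (√(D² + v²x²) − D)/v².
√(D² + v²x²) = √(1.2² + 0.32² × 160²) = 51.21; v² = 0.1024.
t = (51.21 − 1.2)/0.1024 = 488 days (vs. the pure-advection estimate x/v = 500 d).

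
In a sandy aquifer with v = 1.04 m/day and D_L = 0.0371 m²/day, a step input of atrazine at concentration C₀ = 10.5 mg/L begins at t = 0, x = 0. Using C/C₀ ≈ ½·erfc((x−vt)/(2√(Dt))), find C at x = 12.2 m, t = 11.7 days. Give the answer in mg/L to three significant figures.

For a continuous step input, C/C₀ ≈ ½·erfc((x−vt)/(2√(Dt))).
vt = 1.04 × 11.7 = 12.168 m and 2√(Dt) = 2√(0.0371 × 11.7) = 1.318 m.
Argument (x−vt)/(2√(Dt)) = (12.2 − 12.168)/1.318 = 0.02428; ½·erfc(0.02428) = 0.4863.
C = 10.5 × 0.4863 = 5.11 mg/L.

5.11 mg/L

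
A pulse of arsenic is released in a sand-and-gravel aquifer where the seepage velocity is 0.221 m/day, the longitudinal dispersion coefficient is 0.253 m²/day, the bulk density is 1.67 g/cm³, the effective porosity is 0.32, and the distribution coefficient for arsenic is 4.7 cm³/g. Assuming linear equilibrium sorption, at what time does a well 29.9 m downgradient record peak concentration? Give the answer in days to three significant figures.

Retardation factor R = 1 + ρ_b·K_d/n = 1 + 1.67 × 4.7/0.32 = 25.53.
Sorption retards both mechanisms: v_R = v/R = 0.008656 m/day, D_R = D/R = 0.009910 m²/day.
Peak time from v_R²t² + 2D_R t − x² = 0: t = (√(D_R² + v_R²x²) − D_R)/v_R².
√(D_R² + v_R²x²) = √(0.009910² + 0.008656² × 29.9²) = 0.2590; v_R² = 7.493e-05.
t = (0.2590 − 0.009910)/7.493e-05 = 3320 days.

3320 days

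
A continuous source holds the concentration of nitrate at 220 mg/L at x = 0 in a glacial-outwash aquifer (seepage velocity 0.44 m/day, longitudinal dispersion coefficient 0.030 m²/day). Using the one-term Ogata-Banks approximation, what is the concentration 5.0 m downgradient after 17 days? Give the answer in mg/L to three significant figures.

For a continuous step input, C/C₀ ≈ ½·erfc((x−vt)/(2√(Dt))).
vt = 0.44 × 17 = 7.48 m and 2√(Dt) = 2√(0.030 × 17) = 1.428 m.
Argument (x−vt)/(2√(Dt)) = (5.0 − 7.48)/1.428 = -1.737; ½·erfc(-1.737) = 0.9930.
C = 220 × 0.9930 = 218 mg/L.

218 mg/L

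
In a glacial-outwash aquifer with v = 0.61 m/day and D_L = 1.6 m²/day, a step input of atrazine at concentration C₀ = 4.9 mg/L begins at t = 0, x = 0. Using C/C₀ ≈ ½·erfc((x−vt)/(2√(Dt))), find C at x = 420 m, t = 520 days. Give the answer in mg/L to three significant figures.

0.0287 mg/L

For a continuous step input, C/C₀ ≈ ½·erfc((x−vt)/(2√(Dt))).
vt = 0.61 × 520 = 317.2 m and 2√(Dt) = 2√(1.6 × 520) = 57.69 m.
Argument (x−vt)/(2√(Dt)) = (420 − 317.2)/57.69 = 1.782; ½·erfc(1.782) = 0.005866.
C = 4.9 × 0.005866 = 0.0287 mg/L.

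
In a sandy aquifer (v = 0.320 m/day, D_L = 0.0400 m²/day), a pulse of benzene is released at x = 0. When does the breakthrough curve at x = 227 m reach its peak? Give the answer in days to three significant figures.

709 days

For the 1D instantaneous-source solution, setting ∂C/∂t = 0 at fixed x gives v²t² + 2Dt − x² = 0, so t = (√(D² + v²x²) − D)/v².
√(D² + v²x²) = √(0.0400² + 0.320² × 227²) = 72.64; v² = 0.1024.
t = (72.64 − 0.0400)/0.1024 = 709 days (vs. the pure-advection estimate x/v = 709 d).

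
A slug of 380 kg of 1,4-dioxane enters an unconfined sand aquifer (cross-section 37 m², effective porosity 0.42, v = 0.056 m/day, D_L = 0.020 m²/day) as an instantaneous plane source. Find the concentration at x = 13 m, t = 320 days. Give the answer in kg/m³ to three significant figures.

For an instantaneous plane source, C(x,t) = M/(n_e·A·√(4πDt)) · exp(−(x−vt)²/(4Dt)), with n_e·A the pore (flow) area.
Plume center vt = 0.056 × 320 = 17.92 m, so the well at 13 m is 4.92 m upgradient of the peak.
√(4πDt) = 8.968 m, giving peak height M/(n_e·A·√(4πDt)) = 380/(0.42 × 37 × 8.968) = 2.727 kg/m³.
(x−vt)²/(4Dt) = (-4.92)²/(4 × 0.020 × 320) = 0.9456; exp(−0.9456) = 0.3884.
C = 2.727 × 0.3884 = 1.06 kg/m³.

1.06 kg/m³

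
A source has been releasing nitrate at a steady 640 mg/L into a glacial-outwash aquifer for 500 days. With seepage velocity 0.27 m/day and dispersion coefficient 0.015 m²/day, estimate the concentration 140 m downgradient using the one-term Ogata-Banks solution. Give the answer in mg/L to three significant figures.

For a continuous step input, C/C₀ ≈ ½·erfc((x−vt)/(2√(Dt))).
vt = 0.27 × 500 = 135 m and 2√(Dt) = 2√(0.015 × 500) = 5.477 m.
Argument (x−vt)/(2√(Dt)) = (140 − 135)/5.477 = 0.9129; ½·erfc(0.9129) = 0.09835.
C = 640 × 0.09835 = 62.9 mg/L.

62.9 mg/L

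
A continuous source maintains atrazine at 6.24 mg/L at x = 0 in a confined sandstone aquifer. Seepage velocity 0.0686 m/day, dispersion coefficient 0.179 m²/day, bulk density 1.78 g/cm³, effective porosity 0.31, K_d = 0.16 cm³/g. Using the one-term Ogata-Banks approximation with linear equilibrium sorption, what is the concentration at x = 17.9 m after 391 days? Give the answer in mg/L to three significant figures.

2.02 mg/L

Retardation factor R = 1 + ρ_b·K_d/n = 1 + 1.78 × 0.16/0.31 = 1.919.
Sorption retards both mechanisms: v_R = v/R = 0.03575 m/day, D_R = D/R = 0.09328 m²/day.
v_R·t = 0.03575 × 391 = 13.97825 m; 2√(D_R t) = 12.08 m; argument = (17.9 − 13.97825)/12.08 = 0.3246.
C = C₀ × ½·erfc(0.3246) = 6.24 × 0.3231 = 2.02 mg/L.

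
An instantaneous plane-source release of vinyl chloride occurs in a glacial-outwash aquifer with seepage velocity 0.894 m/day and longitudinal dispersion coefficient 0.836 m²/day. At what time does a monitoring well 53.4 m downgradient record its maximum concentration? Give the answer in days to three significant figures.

For the 1D instantaneous-source solution, setting ∂C/∂t = 0 at fixed x gives v²t² + 2Dt − x² = 0, so t = (√(D² + v²x²) − D)/v².
√(D² + v²x²) = √(0.836² + 0.894² × 53.4²) = 47.75; v² = 0.799236.
t = (47.75 − 0.836)/0.799236 = 58.7 days (vs. the pure-advection estimate x/v = 59.7 d).

58.7 days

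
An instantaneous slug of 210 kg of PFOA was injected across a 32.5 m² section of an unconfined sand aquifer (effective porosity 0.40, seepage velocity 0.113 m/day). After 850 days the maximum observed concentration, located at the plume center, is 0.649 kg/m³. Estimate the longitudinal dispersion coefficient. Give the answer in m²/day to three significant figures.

At the plume center C_max = M/(n_e·A·√(4πDt)), so D = M²/(4πt·(n_e·A·C_max)²).
n_e·A·C_max = 0.40 × 32.5 × 0.649 = 8.437 kg/m.
D = 210²/(4π × 850 × 8.437²) = 0.0580 m²/day.

0.0580 m²/day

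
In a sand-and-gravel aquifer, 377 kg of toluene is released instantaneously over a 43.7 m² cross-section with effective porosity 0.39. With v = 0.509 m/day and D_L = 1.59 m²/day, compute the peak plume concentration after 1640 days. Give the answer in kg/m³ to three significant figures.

0.122 kg/m³

The peak of an instantaneous 1D plume sits at x = vt; there the Gaussian factor is 1 and C_max = M/(n_e·A·√(4πDt)), where n_e·A is the pore area the mass is dissolved in.
√(4πDt) = √(4π × 1.59 × 1640) = 181.0 m, so C_max = 377/(0.39 × 43.7 × 181.0) = 0.122 kg/m³.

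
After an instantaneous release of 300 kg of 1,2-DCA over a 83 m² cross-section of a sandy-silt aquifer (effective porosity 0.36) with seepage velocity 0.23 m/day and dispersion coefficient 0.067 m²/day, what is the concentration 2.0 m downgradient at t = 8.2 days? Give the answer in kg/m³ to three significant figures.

3.80 kg/m³

For an instantaneous plane source, C(x,t) = M/(n_e·A·√(4πDt)) · exp(−(x−vt)²/(4Dt)), with n_e·A the pore (flow) area.
Plume center vt = 0.23 × 8.2 = 1.886 m, so the well at 2.0 m is 0.114 m downgradient of the peak.
√(4πDt) = 2.628 m, giving peak height M/(n_e·A·√(4πDt)) = 300/(0.36 × 83 × 2.628) = 3.820 kg/m³.
(x−vt)²/(4Dt) = (0.114)²/(4 × 0.067 × 8.2) = 0.005914; exp(−0.005914) = 0.9941.
C = 3.820 × 0.9941 = 3.80 kg/m³.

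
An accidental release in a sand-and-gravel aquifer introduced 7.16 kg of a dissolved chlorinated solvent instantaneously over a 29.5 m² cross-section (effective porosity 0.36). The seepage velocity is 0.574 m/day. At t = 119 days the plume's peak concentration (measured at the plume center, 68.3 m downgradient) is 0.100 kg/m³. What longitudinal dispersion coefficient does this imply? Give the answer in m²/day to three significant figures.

At the plume center C_max = M/(n_e·A·√(4πDt)), so D = M²/(4πt·(n_e·A·C_max)²).
n_e·A·C_max = 0.36 × 29.5 × 0.100 = 1.062 kg/m.
D = 7.16²/(4π × 119 × 1.062²) = 0.0304 m²/day.

0.0304 m²/day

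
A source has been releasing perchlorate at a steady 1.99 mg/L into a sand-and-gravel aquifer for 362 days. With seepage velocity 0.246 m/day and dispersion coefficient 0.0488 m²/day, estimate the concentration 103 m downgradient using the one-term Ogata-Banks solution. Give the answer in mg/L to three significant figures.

For a continuous step input, C/C₀ ≈ ½·erfc((x−vt)/(2√(Dt))).
vt = 0.246 × 362 = 89.052 m and 2√(Dt) = 2√(0.0488 × 362) = 8.406 m.
Argument (x−vt)/(2√(Dt)) = (103 − 89.052)/8.406 = 1.659; ½·erfc(1.659) = 0.009483.
C = 1.99 × 0.009483 = 0.0189 mg/L.

0.0189 mg/L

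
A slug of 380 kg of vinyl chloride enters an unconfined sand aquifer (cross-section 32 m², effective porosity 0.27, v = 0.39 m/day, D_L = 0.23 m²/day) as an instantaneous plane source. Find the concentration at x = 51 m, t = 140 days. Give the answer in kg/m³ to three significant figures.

For an instantaneous plane source, C(x,t) = M/(n_e·A·√(4πDt)) · exp(−(x−vt)²/(4Dt)), with n_e·A the pore (flow) area.
Plume center vt = 0.39 × 140 = 54.6 m, so the well at 51 m is 3.6 m upgradient of the peak.
√(4πDt) = 20.12 m, giving peak height M/(n_e·A·√(4πDt)) = 380/(0.27 × 32 × 20.12) = 2.186 kg/m³.
(x−vt)²/(4Dt) = (-3.6)²/(4 × 0.23 × 140) = 0.1006; exp(−0.1006) = 0.9043.
C = 2.186 × 0.9043 = 1.98 kg/m³.

1.98 kg/m³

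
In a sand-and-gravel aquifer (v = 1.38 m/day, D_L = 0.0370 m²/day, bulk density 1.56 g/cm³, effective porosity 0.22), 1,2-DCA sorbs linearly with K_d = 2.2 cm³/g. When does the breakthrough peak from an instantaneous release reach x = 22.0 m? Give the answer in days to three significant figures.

Retardation factor R = 1 + ρ_b·K_d/n = 1 + 1.56 × 2.2/0.22 = 16.60.
Sorption retards both mechanisms: v_R = v/R = 0.08313 m/day, D_R = D/R = 0.002229 m²/day.
Peak time from v_R²t² + 2D_R t − x² = 0: t = (√(D_R² + v_R²x²) − D_R)/v_R².
√(D_R² + v_R²x²) = √(0.002229² + 0.08313² × 22.0²) = 1.829; v_R² = 0.006911.
t = (1.829 − 0.002229)/0.006911 = 264 days.

264 days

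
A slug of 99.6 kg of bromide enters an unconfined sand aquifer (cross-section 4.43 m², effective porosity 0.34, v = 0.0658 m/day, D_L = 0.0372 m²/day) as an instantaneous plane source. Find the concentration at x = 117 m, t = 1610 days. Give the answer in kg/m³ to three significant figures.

1.45 kg/m³

For an instantaneous plane source, C(x,t) = M/(n_e·A·√(4πDt)) · exp(−(x−vt)²/(4Dt)), with n_e·A the pore (flow) area.
Plume center vt = 0.0658 × 1610 = 105.938 m, so the well at 117 m is 11.062 m downgradient of the peak.
√(4πDt) = 27.43 m, giving peak height M/(n_e·A·√(4πDt)) = 99.6/(0.34 × 4.43 × 27.43) = 2.411 kg/m³.
(x−vt)²/(4Dt) = (11.062)²/(4 × 0.0372 × 1610) = 0.5108; exp(−0.5108) = 0.6000.
C = 2.411 × 0.6000 = 1.45 kg/m³.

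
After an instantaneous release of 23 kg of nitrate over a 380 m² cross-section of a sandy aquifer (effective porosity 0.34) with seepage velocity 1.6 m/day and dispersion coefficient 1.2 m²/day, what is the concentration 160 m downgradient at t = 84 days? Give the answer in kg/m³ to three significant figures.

For an instantaneous plane source, C(x,t) = M/(n_e·A·√(4πDt)) · exp(−(x−vt)²/(4Dt)), with n_e·A the pore (flow) area.
Plume center vt = 1.6 × 84 = 134.4 m, so the well at 160 m is 25.6 m downgradient of the peak.
√(4πDt) = 35.59 m, giving peak height M/(n_e·A·√(4πDt)) = 23/(0.34 × 380 × 35.59) = 0.005002 kg/m³.
(x−vt)²/(4Dt) = (25.6)²/(4 × 1.2 × 84) = 1.625; exp(−1.625) = 0.1969.
C = 0.005002 × 0.1969 = 0.000985 kg/m³.

0.000985 kg/m³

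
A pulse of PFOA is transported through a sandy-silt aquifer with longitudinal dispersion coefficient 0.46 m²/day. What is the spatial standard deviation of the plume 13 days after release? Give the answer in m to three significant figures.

Dispersive spreading gives a Gaussian with σ² = 2Dt; advection only shifts the center.
σ = √(2 × 0.46 × 13) = 3.46 m.

3.46 m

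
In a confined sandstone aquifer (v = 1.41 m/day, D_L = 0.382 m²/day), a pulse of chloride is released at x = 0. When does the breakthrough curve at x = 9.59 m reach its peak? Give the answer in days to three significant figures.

For the 1D instantaneous-source solution, setting ∂C/∂t = 0 at fixed x gives v²t² + 2Dt − x² = 0, so t = (√(D² + v²x²) − D)/v².
√(D² + v²x²) = √(0.382² + 1.41² × 9.59²) = 13.53; v² = 1.9881.
t = (13.53 − 0.382)/1.9881 = 6.61 days (vs. the pure-advection estimate x/v = 6.80 d).

6.61 days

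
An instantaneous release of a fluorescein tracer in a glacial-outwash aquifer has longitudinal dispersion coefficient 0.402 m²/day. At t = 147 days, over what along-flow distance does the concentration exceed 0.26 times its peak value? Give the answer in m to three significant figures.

The plume is Gaussian with σ = √(2Dt) = √(2 × 0.402 × 147) = 10.87 m.
C/C_peak = exp(−Δx²/(2σ²)) = 0.26 ⇒ Δx = σ·√(−2 ln 0.26) = 10.87 × 1.641 = 17.84 m.
Width = 2Δx = 35.7 m.

35.7 m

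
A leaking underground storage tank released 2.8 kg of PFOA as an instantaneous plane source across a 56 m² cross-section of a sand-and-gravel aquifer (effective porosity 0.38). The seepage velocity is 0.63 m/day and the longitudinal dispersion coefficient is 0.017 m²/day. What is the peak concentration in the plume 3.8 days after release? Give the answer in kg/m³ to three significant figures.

0.146 kg/m³

The peak of an instantaneous 1D plume sits at x = vt; there the Gaussian factor is 1 and C_max = M/(n_e·A·√(4πDt)), where n_e·A is the pore area the mass is dissolved in.
√(4πDt) = √(4π × 0.017 × 3.8) = 0.9010 m, so C_max = 2.8/(0.38 × 56 × 0.9010) = 0.146 kg/m³.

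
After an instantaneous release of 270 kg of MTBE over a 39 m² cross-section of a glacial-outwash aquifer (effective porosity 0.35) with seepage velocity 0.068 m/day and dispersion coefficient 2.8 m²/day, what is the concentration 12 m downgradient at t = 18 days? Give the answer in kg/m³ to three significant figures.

0.442 kg/m³

For an instantaneous plane source, C(x,t) = M/(n_e·A·√(4πDt)) · exp(−(x−vt)²/(4Dt)), with n_e·A the pore (flow) area.
Plume center vt = 0.068 × 18 = 1.224 m, so the well at 12 m is 10.776 m downgradient of the peak.
√(4πDt) = 25.17 m, giving peak height M/(n_e·A·√(4πDt)) = 270/(0.35 × 39 × 25.17) = 0.7859 kg/m³.
(x−vt)²/(4Dt) = (10.776)²/(4 × 2.8 × 18) = 0.5760; exp(−0.5760) = 0.5621.
C = 0.7859 × 0.5621 = 0.442 kg/m³.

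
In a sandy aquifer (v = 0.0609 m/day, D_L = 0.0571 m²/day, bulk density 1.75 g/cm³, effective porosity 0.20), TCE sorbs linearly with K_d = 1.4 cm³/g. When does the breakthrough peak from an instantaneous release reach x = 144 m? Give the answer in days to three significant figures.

31100 days

Retardation factor R = 1 + ρ_b·K_d/n = 1 + 1.75 × 1.4/0.20 = 13.25.
Sorption retards both mechanisms: v_R = v/R = 0.004596 m/day, D_R = D/R = 0.004309 m²/day.
Peak time from v_R²t² + 2D_R t − x² = 0: t = (√(D_R² + v_R²x²) − D_R)/v_R².
√(D_R² + v_R²x²) = √(0.004309² + 0.004596² × 144²) = 0.6618; v_R² = 2.112e-05.
t = (0.6618 − 0.004309)/2.112e-05 = 31100 days.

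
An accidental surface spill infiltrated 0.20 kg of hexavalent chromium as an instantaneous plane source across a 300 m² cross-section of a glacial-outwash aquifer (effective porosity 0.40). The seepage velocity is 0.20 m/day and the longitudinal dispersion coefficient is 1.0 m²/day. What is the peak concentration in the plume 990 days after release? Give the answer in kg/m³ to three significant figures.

1.49e-05 kg/m³

The peak of an instantaneous 1D plume sits at x = vt; there the Gaussian factor is 1 and C_max = M/(n_e·A·√(4πDt)), where n_e·A is the pore area the mass is dissolved in.
√(4πDt) = √(4π × 1.0 × 990) = 111.5 m, so C_max = 0.20/(0.40 × 300 × 111.5) = 1.49e-05 kg/m³.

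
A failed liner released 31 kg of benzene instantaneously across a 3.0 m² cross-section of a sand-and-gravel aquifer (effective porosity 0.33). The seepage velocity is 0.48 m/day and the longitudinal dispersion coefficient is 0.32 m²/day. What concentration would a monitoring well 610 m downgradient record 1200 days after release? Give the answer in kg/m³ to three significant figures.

0.212 kg/m³

For an instantaneous plane source, C(x,t) = M/(n_e·A·√(4πDt)) · exp(−(x−vt)²/(4Dt)), with n_e·A the pore (flow) area.
Plume center vt = 0.48 × 1200 = 576 m, so the well at 610 m is 34 m downgradient of the peak.
√(4πDt) = 69.47 m, giving peak height M/(n_e·A·√(4πDt)) = 31/(0.33 × 3.0 × 69.47) = 0.4507 kg/m³.
(x−vt)²/(4Dt) = (34)²/(4 × 0.32 × 1200) = 0.7526; exp(−0.7526) = 0.4711.
C = 0.4507 × 0.4711 = 0.212 kg/m³.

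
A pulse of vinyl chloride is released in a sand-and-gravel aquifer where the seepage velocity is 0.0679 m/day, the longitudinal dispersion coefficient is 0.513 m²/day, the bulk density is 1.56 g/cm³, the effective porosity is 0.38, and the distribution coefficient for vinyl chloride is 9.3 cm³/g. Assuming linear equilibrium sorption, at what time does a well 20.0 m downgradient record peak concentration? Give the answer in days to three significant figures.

7980 days

Retardation factor R = 1 + ρ_b·K_d/n = 1 + 1.56 × 9.3/0.38 = 39.18.
Sorption retards both mechanisms: v_R = v/R = 0.001733 m/day, D_R = D/R = 0.01309 m²/day.
Peak time from v_R²t² + 2D_R t − x² = 0: t = (√(D_R² + v_R²x²) − D_R)/v_R².
√(D_R² + v_R²x²) = √(0.01309² + 0.001733² × 20.0²) = 0.03705; v_R² = 3.003e-06.
t = (0.03705 − 0.01309)/3.003e-06 = 7980 days.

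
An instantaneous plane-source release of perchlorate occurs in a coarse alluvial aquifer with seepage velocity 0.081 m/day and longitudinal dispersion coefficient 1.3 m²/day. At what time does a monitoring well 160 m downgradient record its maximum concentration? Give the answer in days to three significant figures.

For the 1D instantaneous-source solution, setting ∂C/∂t = 0 at fixed x gives v²t² + 2Dt − x² = 0, so t = (√(D² + v²x²) − D)/v².
√(D² + v²x²) = √(1.3² + 0.081² × 160²) = 13.03; v² = 0.006561.
t = (13.03 − 1.3)/0.006561 = 1790 days (vs. the pure-advection estimate x/v = 1980 d).

1790 days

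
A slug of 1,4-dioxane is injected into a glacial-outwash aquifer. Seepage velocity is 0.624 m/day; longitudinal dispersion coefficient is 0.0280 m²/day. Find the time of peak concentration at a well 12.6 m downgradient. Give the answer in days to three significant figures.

For the 1D instantaneous-source solution, setting ∂C/∂t = 0 at fixed x gives v²t² + 2Dt − x² = 0, so t = (√(D² + v²x²) − D)/v².
√(D² + v²x²) = √(0.0280² + 0.624² × 12.6²) = 7.862; v² = 0.389376.
t = (7.862 − 0.0280)/0.389376 = 20.1 days (vs. the pure-advection estimate x/v = 20.2 d).

20.1 days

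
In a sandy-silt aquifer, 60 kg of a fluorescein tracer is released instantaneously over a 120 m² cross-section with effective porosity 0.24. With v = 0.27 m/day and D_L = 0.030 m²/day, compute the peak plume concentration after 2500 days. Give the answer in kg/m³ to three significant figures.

The peak of an instantaneous 1D plume sits at x = vt; there the Gaussian factor is 1 and C_max = M/(n_e·A·√(4πDt)), where n_e·A is the pore area the mass is dissolved in.
√(4πDt) = √(4π × 0.030 × 2500) = 30.70 m, so C_max = 60/(0.24 × 120 × 30.70) = 0.0679 kg/m³.

0.0679 kg/m³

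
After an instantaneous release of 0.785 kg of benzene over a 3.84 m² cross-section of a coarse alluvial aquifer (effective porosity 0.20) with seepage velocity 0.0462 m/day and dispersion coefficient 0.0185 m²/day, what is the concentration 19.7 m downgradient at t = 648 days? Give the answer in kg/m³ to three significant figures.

0.00936 kg/m³

For an instantaneous plane source, C(x,t) = M/(n_e·A·√(4πDt)) · exp(−(x−vt)²/(4Dt)), with n_e·A the pore (flow) area.
Plume center vt = 0.0462 × 648 = 29.9376 m, so the well at 19.7 m is 10.2376 m upgradient of the peak.
√(4πDt) = 12.27 m, giving peak height M/(n_e·A·√(4πDt)) = 0.785/(0.20 × 3.84 × 12.27) = 0.08330 kg/m³.
(x−vt)²/(4Dt) = (-10.2376)²/(4 × 0.0185 × 648) = 2.186; exp(−2.186) = 0.1124.
C = 0.08330 × 0.1124 = 0.00936 kg/m³.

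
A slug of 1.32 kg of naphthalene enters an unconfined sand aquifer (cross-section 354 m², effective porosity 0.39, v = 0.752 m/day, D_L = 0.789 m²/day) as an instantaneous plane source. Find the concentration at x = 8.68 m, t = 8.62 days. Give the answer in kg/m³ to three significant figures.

For an instantaneous plane source, C(x,t) = M/(n_e·A·√(4πDt)) · exp(−(x−vt)²/(4Dt)), with n_e·A the pore (flow) area.
Plume center vt = 0.752 × 8.62 = 6.48224 m, so the well at 8.68 m is 2.19776 m downgradient of the peak.
√(4πDt) = 9.245 m, giving peak height M/(n_e·A·√(4πDt)) = 1.32/(0.39 × 354 × 9.245) = 0.001034 kg/m³.
(x−vt)²/(4Dt) = (2.19776)²/(4 × 0.789 × 8.62) = 0.1775; exp(−0.1775) = 0.8374.
C = 0.001034 × 0.8374 = 0.000866 kg/m³.

0.000866 kg/m³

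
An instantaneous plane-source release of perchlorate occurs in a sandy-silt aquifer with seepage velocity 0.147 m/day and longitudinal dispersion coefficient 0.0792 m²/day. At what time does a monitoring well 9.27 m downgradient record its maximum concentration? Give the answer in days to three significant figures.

59.5 days

For the 1D instantaneous-source solution, setting ∂C/∂t = 0 at fixed x gives v²t² + 2Dt − x² = 0, so t = (√(D² + v²x²) − D)/v².
√(D² + v²x²) = √(0.0792² + 0.147² × 9.27²) = 1.365; v² = 0.021609.
t = (1.365 − 0.0792)/0.021609 = 59.5 days (vs. the pure-advection estimate x/v = 63.1 d).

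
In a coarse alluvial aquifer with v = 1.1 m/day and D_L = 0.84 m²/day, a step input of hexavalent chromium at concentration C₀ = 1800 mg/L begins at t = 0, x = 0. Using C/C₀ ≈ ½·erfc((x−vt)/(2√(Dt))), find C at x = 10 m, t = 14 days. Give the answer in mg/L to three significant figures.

1560 mg/L

For a continuous step input, C/C₀ ≈ ½·erfc((x−vt)/(2√(Dt))).
vt = 1.1 × 14 = 15.4 m and 2√(Dt) = 2√(0.84 × 14) = 6.859 m.
Argument (x−vt)/(2√(Dt)) = (10 − 15.4)/6.859 = -0.7873; ½·erfc(-0.7873) = 0.8672.
C = 1800 × 0.8672 = 1560 mg/L.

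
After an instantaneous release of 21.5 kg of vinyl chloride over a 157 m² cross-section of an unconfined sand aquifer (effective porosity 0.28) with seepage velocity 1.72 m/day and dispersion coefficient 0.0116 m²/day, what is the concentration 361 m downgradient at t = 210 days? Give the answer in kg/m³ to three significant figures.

0.0880 kg/m³

For an instantaneous plane source, C(x,t) = M/(n_e·A·√(4πDt)) · exp(−(x−vt)²/(4Dt)), with n_e·A the pore (flow) area.
Plume center vt = 1.72 × 210 = 361.2 m, so the well at 361 m is 0.2 m upgradient of the peak.
√(4πDt) = 5.533 m, giving peak height M/(n_e·A·√(4πDt)) = 21.5/(0.28 × 157 × 5.533) = 0.08839 kg/m³.
(x−vt)²/(4Dt) = (-0.2)²/(4 × 0.0116 × 210) = 0.004105; exp(−0.004105) = 0.9959.
C = 0.08839 × 0.9959 = 0.0880 kg/m³.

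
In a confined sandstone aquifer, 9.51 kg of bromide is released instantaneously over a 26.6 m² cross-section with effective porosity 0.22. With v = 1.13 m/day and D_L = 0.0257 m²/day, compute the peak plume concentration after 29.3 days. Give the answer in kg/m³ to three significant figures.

0.528 kg/m³

The peak of an instantaneous 1D plume sits at x = vt; there the Gaussian factor is 1 and C_max = M/(n_e·A·√(4πDt)), where n_e·A is the pore area the mass is dissolved in.
√(4πDt) = √(4π × 0.0257 × 29.3) = 3.076 m, so C_max = 9.51/(0.22 × 26.6 × 3.076) = 0.528 kg/m³.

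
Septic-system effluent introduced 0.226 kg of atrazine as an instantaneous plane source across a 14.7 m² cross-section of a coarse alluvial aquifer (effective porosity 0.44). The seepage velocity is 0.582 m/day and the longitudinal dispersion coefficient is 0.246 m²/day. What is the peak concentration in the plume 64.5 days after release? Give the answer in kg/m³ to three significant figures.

The peak of an instantaneous 1D plume sits at x = vt; there the Gaussian factor is 1 and C_max = M/(n_e·A·√(4πDt)), where n_e·A is the pore area the mass is dissolved in.
√(4πDt) = √(4π × 0.246 × 64.5) = 14.12 m, so C_max = 0.226/(0.44 × 14.7 × 14.12) = 0.00247 kg/m³.

0.00247 kg/m³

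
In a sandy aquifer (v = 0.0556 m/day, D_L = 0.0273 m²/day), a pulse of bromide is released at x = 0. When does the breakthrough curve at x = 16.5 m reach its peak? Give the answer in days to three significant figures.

288 days

For the 1D instantaneous-source solution, setting ∂C/∂t = 0 at fixed x gives v²t² + 2Dt − x² = 0, so t = (√(D² + v²x²) − D)/v².
√(D² + v²x²) = √(0.0273² + 0.0556² × 16.5²) = 0.9178; v² = 0.00309136.
t = (0.9178 − 0.0273)/0.00309136 = 288 days (vs. the pure-advection estimate x/v = 297 d).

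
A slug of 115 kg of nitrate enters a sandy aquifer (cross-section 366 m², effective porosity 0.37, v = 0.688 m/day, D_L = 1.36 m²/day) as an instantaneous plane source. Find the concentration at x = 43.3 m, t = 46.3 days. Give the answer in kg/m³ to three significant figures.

For an instantaneous plane source, C(x,t) = M/(n_e·A·√(4πDt)) · exp(−(x−vt)²/(4Dt)), with n_e·A the pore (flow) area.
Plume center vt = 0.688 × 46.3 = 31.8544 m, so the well at 43.3 m is 11.4456 m downgradient of the peak.
√(4πDt) = 28.13 m, giving peak height M/(n_e·A·√(4πDt)) = 115/(0.37 × 366 × 28.13) = 0.03019 kg/m³.
(x−vt)²/(4Dt) = (11.4456)²/(4 × 1.36 × 46.3) = 0.5201; exp(−0.5201) = 0.5945.
C = 0.03019 × 0.5945 = 0.0179 kg/m³.

0.0179 kg/m³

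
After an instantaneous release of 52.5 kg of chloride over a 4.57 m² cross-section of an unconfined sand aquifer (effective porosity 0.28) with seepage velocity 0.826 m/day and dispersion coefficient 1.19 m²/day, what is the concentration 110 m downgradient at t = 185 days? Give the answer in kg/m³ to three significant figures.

For an instantaneous plane source, C(x,t) = M/(n_e·A·√(4πDt)) · exp(−(x−vt)²/(4Dt)), with n_e·A the pore (flow) area.
Plume center vt = 0.826 × 185 = 152.81 m, so the well at 110 m is 42.81 m upgradient of the peak.
√(4πDt) = 52.60 m, giving peak height M/(n_e·A·√(4πDt)) = 52.5/(0.28 × 4.57 × 52.60) = 0.7800 kg/m³.
(x−vt)²/(4Dt) = (-42.81)²/(4 × 1.19 × 185) = 2.081; exp(−2.081) = 0.1248.
C = 0.7800 × 0.1248 = 0.0973 kg/m³.

0.0973 kg/m³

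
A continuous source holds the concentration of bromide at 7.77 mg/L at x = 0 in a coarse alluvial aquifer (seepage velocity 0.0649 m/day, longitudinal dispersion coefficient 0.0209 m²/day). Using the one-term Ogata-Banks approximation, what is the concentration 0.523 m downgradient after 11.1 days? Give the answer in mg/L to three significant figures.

For a continuous step input, C/C₀ ≈ ½·erfc((x−vt)/(2√(Dt))).
vt = 0.0649 × 11.1 = 0.72039 m and 2√(Dt) = 2√(0.0209 × 11.1) = 0.9633 m.
Argument (x−vt)/(2√(Dt)) = (0.523 − 0.72039)/0.9633 = -0.2049; ½·erfc(-0.2049) = 0.6140.
C = 7.77 × 0.6140 = 4.77 mg/L.

4.77 mg/L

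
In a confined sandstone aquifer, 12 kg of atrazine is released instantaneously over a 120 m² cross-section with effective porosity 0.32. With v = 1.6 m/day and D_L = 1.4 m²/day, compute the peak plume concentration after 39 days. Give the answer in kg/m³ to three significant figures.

0.0119 kg/m³

The peak of an instantaneous 1D plume sits at x = vt; there the Gaussian factor is 1 and C_max = M/(n_e·A·√(4πDt)), where n_e·A is the pore area the mass is dissolved in.
√(4πDt) = √(4π × 1.4 × 39) = 26.19 m, so C_max = 12/(0.32 × 120 × 26.19) = 0.0119 kg/m³.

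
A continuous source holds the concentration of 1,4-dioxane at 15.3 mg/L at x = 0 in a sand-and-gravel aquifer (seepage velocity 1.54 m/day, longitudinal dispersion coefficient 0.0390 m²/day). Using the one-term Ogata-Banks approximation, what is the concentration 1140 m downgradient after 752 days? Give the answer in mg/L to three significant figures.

15.2 mg/L

For a continuous step input, C/C₀ ≈ ½·erfc((x−vt)/(2√(Dt))).
vt = 1.54 × 752 = 1158.08 m and 2√(Dt) = 2√(0.0390 × 752) = 10.83 m.
Argument (x−vt)/(2√(Dt)) = (1140 − 1158.08)/10.83 = -1.669; ½·erfc(-1.669) = 0.9909.
C = 15.3 × 0.9909 = 15.2 mg/L.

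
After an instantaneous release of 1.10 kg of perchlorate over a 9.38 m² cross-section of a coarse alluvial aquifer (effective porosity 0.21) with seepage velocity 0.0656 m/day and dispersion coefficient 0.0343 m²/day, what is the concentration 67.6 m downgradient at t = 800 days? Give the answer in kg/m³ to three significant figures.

0.00375 kg/m³

For an instantaneous plane source, C(x,t) = M/(n_e·A·√(4πDt)) · exp(−(x−vt)²/(4Dt)), with n_e·A the pore (flow) area.
Plume center vt = 0.0656 × 800 = 52.48 m, so the well at 67.6 m is 15.12 m downgradient of the peak.
√(4πDt) = 18.57 m, giving peak height M/(n_e·A·√(4πDt)) = 1.10/(0.21 × 9.38 × 18.57) = 0.03007 kg/m³.
(x−vt)²/(4Dt) = (15.12)²/(4 × 0.0343 × 800) = 2.083; exp(−2.083) = 0.1246.
C = 0.03007 × 0.1246 = 0.00375 kg/m³.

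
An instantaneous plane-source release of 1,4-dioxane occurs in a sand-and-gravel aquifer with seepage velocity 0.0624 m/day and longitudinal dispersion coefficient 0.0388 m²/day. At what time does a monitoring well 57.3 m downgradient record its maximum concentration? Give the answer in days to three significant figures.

908 days

For the 1D instantaneous-source solution, setting ∂C/∂t = 0 at fixed x gives v²t² + 2Dt − x² = 0, so t = (√(D² + v²x²) − D)/v².
√(D² + v²x²) = √(0.0388² + 0.0624² × 57.3²) = 3.576; v² = 0.00389376.
t = (3.576 − 0.0388)/0.00389376 = 908 days (vs. the pure-advection estimate x/v = 918 d).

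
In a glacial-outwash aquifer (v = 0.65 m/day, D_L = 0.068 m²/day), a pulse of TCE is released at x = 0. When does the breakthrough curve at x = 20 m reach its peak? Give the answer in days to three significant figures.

For the 1D instantaneous-source solution, setting ∂C/∂t = 0 at fixed x gives v²t² + 2Dt − x² = 0, so t = (√(D² + v²x²) − D)/v².
√(D² + v²x²) = √(0.068² + 0.65² × 20²) = 13.00; v² = 0.4225.
t = (13.00 − 0.068)/0.4225 = 30.6 days (vs. the pure-advection estimate x/v = 30.8 d).

30.6 days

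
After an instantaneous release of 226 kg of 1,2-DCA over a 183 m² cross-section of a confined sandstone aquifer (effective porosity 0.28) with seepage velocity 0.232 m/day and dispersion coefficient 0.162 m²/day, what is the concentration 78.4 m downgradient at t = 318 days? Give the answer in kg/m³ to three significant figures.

For an instantaneous plane source, C(x,t) = M/(n_e·A·√(4πDt)) · exp(−(x−vt)²/(4Dt)), with n_e·A the pore (flow) area.
Plume center vt = 0.232 × 318 = 73.776 m, so the well at 78.4 m is 4.624 m downgradient of the peak.
√(4πDt) = 25.44 m, giving peak height M/(n_e·A·√(4πDt)) = 226/(0.28 × 183 × 25.44) = 0.1734 kg/m³.
(x−vt)²/(4Dt) = (4.624)²/(4 × 0.162 × 318) = 0.1038; exp(−0.1038) = 0.9014.
C = 0.1734 × 0.9014 = 0.156 kg/m³.

0.156 kg/m³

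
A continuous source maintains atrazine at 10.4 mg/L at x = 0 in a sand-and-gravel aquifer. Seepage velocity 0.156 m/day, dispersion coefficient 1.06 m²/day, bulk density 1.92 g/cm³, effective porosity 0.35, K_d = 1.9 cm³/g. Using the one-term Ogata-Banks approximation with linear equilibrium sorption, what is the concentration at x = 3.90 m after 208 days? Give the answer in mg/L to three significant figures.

Retardation factor R = 1 + ρ_b·K_d/n = 1 + 1.92 × 1.9/0.35 = 11.42.
Sorption retards both mechanisms: v_R = v/R = 0.01366 m/day, D_R = D/R = 0.09282 m²/day.
v_R·t = 0.01366 × 208 = 2.84128 m; 2√(D_R t) = 8.788 m; argument = (3.90 − 2.84128)/8.788 = 0.1205.
C = C₀ × ½·erfc(0.1205) = 10.4 × 0.4323 = 4.50 mg/L.

4.50 mg/L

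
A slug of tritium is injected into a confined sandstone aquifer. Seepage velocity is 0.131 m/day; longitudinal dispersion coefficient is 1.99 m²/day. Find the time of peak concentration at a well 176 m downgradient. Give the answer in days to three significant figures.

For the 1D instantaneous-source solution, setting ∂C/∂t = 0 at fixed x gives v²t² + 2Dt − x² = 0, so t = (√(D² + v²x²) − D)/v².
√(D² + v²x²) = √(1.99² + 0.131² × 176²) = 23.14; v² = 0.017161.
t = (23.14 − 1.99)/0.017161 = 1230 days (vs. the pure-advection estimate x/v = 1340 d).

1230 days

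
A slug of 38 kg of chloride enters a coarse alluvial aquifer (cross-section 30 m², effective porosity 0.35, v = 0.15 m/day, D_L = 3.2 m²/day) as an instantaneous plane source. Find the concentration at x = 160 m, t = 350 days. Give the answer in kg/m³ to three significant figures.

0.00231 kg/m³

For an instantaneous plane source, C(x,t) = M/(n_e·A·√(4πDt)) · exp(−(x−vt)²/(4Dt)), with n_e·A the pore (flow) area.
Plume center vt = 0.15 × 350 = 52.5 m, so the well at 160 m is 107.5 m downgradient of the peak.
√(4πDt) = 118.6 m, giving peak height M/(n_e·A·√(4πDt)) = 38/(0.35 × 30 × 118.6) = 0.03051 kg/m³.
(x−vt)²/(4Dt) = (107.5)²/(4 × 3.2 × 350) = 2.580; exp(−2.580) = 0.07577.
C = 0.03051 × 0.07577 = 0.00231 kg/m³.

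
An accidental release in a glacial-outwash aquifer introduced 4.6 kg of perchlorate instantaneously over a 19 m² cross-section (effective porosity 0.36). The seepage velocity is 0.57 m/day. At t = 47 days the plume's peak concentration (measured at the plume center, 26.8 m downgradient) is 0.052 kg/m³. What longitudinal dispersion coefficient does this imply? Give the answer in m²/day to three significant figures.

0.283 m²/day

At the plume center C_max = M/(n_e·A·√(4πDt)), so D = M²/(4πt·(n_e·A·C_max)²).
n_e·A·C_max = 0.36 × 19 × 0.052 = 0.3557 kg/m.
D = 4.6²/(4π × 47 × 0.3557²) = 0.283 m²/day.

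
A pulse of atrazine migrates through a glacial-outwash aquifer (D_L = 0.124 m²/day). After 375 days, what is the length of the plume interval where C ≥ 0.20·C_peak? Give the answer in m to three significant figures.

34.6 m

The plume is Gaussian with σ = √(2Dt) = √(2 × 0.124 × 375) = 9.644 m.
C/C_peak = exp(−Δx²/(2σ²)) = 0.20 ⇒ Δx = σ·√(−2 ln 0.20) = 9.644 × 1.794 = 17.30 m.
Width = 2Δx = 34.6 m.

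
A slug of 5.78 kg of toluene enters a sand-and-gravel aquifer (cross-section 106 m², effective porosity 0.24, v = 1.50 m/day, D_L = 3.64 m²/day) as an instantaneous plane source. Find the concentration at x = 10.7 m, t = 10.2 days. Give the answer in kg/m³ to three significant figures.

0.00912 kg/m³

For an instantaneous plane source, C(x,t) = M/(n_e·A·√(4πDt)) · exp(−(x−vt)²/(4Dt)), with n_e·A the pore (flow) area.
Plume center vt = 1.50 × 10.2 = 15.3 m, so the well at 10.7 m is 4.6 m upgradient of the peak.
√(4πDt) = 21.60 m, giving peak height M/(n_e·A·√(4πDt)) = 5.78/(0.24 × 106 × 21.60) = 0.01052 kg/m³.
(x−vt)²/(4Dt) = (-4.6)²/(4 × 3.64 × 10.2) = 0.1425; exp(−0.1425) = 0.8672.
C = 0.01052 × 0.8672 = 0.00912 kg/m³.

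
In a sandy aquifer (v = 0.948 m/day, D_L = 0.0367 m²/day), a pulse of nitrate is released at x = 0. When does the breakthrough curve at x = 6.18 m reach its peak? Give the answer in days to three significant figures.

For the 1D instantaneous-source solution, setting ∂C/∂t = 0 at fixed x gives v²t² + 2Dt − x² = 0, so t = (√(D² + v²x²) − D)/v².
√(D² + v²x²) = √(0.0367² + 0.948² × 6.18²) = 5.859; v² = 0.898704.
t = (5.859 − 0.0367)/0.898704 = 6.48 days (vs. the pure-advection estimate x/v = 6.52 d).

6.48 days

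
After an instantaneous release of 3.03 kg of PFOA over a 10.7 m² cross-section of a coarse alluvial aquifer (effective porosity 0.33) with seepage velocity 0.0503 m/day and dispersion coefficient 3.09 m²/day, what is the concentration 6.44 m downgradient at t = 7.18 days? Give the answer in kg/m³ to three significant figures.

0.0339 kg/m³

For an instantaneous plane source, C(x,t) = M/(n_e·A·√(4πDt)) · exp(−(x−vt)²/(4Dt)), with n_e·A the pore (flow) area.
Plume center vt = 0.0503 × 7.18 = 0.361154 m, so the well at 6.44 m is 6.078846 m downgradient of the peak.
√(4πDt) = 16.70 m, giving peak height M/(n_e·A·√(4πDt)) = 3.03/(0.33 × 10.7 × 16.70) = 0.05138 kg/m³.
(x−vt)²/(4Dt) = (6.078846)²/(4 × 3.09 × 7.18) = 0.4164; exp(−0.4164) = 0.6594.
C = 0.05138 × 0.6594 = 0.0339 kg/m³.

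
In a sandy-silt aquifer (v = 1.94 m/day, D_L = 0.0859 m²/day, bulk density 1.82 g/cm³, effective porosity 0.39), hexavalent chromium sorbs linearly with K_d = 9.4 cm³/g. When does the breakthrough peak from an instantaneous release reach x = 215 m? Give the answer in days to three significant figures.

Retardation factor R = 1 + ρ_b·K_d/n = 1 + 1.82 × 9.4/0.39 = 44.87.
Sorption retards both mechanisms: v_R = v/R = 0.04324 m/day, D_R = D/R = 0.001914 m²/day.
Peak time from v_R²t² + 2D_R t − x² = 0: t = (√(D_R² + v_R²x²) − D_R)/v_R².
√(D_R² + v_R²x²) = √(0.001914² + 0.04324² × 215²) = 9.297; v_R² = 0.001870.
t = (9.297 − 0.001914)/0.001870 = 4970 days.

4970 days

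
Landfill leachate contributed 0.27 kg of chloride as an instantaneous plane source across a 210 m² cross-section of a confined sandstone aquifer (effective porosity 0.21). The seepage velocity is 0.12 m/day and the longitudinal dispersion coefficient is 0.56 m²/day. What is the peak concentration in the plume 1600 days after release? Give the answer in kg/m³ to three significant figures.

5.77e-05 kg/m³

The peak of an instantaneous 1D plume sits at x = vt; there the Gaussian factor is 1 and C_max = M/(n_e·A·√(4πDt)), where n_e·A is the pore area the mass is dissolved in.
√(4πDt) = √(4π × 0.56 × 1600) = 106.1 m, so C_max = 0.27/(0.21 × 210 × 106.1) = 5.77e-05 kg/m³.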